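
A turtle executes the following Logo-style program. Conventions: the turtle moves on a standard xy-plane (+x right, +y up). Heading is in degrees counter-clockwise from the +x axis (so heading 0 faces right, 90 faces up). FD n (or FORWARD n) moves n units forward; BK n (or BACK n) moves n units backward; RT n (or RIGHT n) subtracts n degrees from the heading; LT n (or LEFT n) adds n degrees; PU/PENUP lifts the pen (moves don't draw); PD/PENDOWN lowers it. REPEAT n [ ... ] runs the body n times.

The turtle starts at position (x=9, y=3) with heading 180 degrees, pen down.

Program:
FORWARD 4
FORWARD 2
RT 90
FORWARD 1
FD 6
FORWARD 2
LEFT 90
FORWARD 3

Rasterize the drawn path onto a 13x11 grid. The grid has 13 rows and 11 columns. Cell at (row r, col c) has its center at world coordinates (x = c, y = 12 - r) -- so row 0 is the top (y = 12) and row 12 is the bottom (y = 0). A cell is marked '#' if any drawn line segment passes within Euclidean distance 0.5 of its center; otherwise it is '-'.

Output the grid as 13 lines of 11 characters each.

Answer: ####-------
---#-------
---#-------
---#-------
---#-------
---#-------
---#-------
---#-------
---#-------
---#######-
-----------
-----------
-----------

Derivation:
Segment 0: (9,3) -> (5,3)
Segment 1: (5,3) -> (3,3)
Segment 2: (3,3) -> (3,4)
Segment 3: (3,4) -> (3,10)
Segment 4: (3,10) -> (3,12)
Segment 5: (3,12) -> (0,12)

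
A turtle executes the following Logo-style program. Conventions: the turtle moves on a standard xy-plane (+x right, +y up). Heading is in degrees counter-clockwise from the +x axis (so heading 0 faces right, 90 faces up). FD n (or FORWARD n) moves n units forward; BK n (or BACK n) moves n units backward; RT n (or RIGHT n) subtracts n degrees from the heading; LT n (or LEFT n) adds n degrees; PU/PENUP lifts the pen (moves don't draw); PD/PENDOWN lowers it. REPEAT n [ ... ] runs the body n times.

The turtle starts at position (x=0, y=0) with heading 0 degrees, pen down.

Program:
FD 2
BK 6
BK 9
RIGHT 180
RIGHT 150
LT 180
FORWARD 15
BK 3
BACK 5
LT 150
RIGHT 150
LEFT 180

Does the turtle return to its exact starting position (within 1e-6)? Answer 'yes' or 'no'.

Executing turtle program step by step:
Start: pos=(0,0), heading=0, pen down
FD 2: (0,0) -> (2,0) [heading=0, draw]
BK 6: (2,0) -> (-4,0) [heading=0, draw]
BK 9: (-4,0) -> (-13,0) [heading=0, draw]
RT 180: heading 0 -> 180
RT 150: heading 180 -> 30
LT 180: heading 30 -> 210
FD 15: (-13,0) -> (-25.99,-7.5) [heading=210, draw]
BK 3: (-25.99,-7.5) -> (-23.392,-6) [heading=210, draw]
BK 5: (-23.392,-6) -> (-19.062,-3.5) [heading=210, draw]
LT 150: heading 210 -> 0
RT 150: heading 0 -> 210
LT 180: heading 210 -> 30
Final: pos=(-19.062,-3.5), heading=30, 6 segment(s) drawn

Start position: (0, 0)
Final position: (-19.062, -3.5)
Distance = 19.381; >= 1e-6 -> NOT closed

Answer: no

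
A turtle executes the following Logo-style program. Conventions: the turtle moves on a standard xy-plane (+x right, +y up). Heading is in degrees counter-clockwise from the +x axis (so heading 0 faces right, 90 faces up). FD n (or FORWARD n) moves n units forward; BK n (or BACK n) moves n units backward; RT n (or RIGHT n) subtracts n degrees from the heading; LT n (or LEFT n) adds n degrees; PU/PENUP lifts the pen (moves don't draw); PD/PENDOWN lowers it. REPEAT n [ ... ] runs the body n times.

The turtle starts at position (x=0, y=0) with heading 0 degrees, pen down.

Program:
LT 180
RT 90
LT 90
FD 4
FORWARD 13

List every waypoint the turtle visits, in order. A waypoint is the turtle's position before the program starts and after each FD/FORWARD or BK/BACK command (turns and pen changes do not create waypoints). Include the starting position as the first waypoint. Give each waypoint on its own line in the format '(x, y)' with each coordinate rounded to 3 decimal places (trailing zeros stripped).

Answer: (0, 0)
(-4, 0)
(-17, 0)

Derivation:
Executing turtle program step by step:
Start: pos=(0,0), heading=0, pen down
LT 180: heading 0 -> 180
RT 90: heading 180 -> 90
LT 90: heading 90 -> 180
FD 4: (0,0) -> (-4,0) [heading=180, draw]
FD 13: (-4,0) -> (-17,0) [heading=180, draw]
Final: pos=(-17,0), heading=180, 2 segment(s) drawn
Waypoints (3 total):
(0, 0)
(-4, 0)
(-17, 0)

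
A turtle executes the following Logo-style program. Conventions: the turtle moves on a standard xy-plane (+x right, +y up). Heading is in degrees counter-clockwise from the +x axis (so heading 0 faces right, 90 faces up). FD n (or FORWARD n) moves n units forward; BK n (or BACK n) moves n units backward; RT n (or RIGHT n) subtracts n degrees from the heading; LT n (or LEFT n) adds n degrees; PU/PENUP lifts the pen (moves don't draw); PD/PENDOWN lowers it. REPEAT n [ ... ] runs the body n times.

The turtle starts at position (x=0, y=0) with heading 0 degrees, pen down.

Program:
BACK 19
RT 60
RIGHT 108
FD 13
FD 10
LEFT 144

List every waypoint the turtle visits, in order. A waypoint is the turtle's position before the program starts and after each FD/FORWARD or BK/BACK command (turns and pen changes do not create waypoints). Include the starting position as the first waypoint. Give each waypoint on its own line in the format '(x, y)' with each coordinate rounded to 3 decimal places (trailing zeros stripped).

Executing turtle program step by step:
Start: pos=(0,0), heading=0, pen down
BK 19: (0,0) -> (-19,0) [heading=0, draw]
RT 60: heading 0 -> 300
RT 108: heading 300 -> 192
FD 13: (-19,0) -> (-31.716,-2.703) [heading=192, draw]
FD 10: (-31.716,-2.703) -> (-41.497,-4.782) [heading=192, draw]
LT 144: heading 192 -> 336
Final: pos=(-41.497,-4.782), heading=336, 3 segment(s) drawn
Waypoints (4 total):
(0, 0)
(-19, 0)
(-31.716, -2.703)
(-41.497, -4.782)

Answer: (0, 0)
(-19, 0)
(-31.716, -2.703)
(-41.497, -4.782)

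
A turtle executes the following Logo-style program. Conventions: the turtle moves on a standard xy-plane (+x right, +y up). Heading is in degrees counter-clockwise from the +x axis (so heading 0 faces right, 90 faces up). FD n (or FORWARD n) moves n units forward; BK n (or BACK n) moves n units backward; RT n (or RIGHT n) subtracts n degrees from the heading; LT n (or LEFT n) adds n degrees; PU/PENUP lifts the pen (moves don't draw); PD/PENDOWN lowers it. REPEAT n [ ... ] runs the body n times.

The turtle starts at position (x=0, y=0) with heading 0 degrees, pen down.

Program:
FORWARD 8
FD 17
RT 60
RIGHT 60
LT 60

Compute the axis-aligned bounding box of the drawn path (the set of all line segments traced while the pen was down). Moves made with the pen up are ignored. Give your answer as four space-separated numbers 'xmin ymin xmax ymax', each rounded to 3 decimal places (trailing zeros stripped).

Executing turtle program step by step:
Start: pos=(0,0), heading=0, pen down
FD 8: (0,0) -> (8,0) [heading=0, draw]
FD 17: (8,0) -> (25,0) [heading=0, draw]
RT 60: heading 0 -> 300
RT 60: heading 300 -> 240
LT 60: heading 240 -> 300
Final: pos=(25,0), heading=300, 2 segment(s) drawn

Segment endpoints: x in {0, 8, 25}, y in {0}
xmin=0, ymin=0, xmax=25, ymax=0

Answer: 0 0 25 0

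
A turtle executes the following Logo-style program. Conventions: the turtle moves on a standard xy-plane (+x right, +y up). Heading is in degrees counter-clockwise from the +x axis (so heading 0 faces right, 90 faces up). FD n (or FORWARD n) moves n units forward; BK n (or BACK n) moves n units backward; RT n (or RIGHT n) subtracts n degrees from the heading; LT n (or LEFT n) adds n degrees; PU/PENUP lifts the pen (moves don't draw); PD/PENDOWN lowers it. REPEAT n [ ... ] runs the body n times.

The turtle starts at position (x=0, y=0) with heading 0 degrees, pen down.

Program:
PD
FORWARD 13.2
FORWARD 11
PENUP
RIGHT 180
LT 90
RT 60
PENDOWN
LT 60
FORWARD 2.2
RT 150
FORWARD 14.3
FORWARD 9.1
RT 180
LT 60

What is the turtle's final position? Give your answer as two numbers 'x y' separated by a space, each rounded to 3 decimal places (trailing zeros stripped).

Executing turtle program step by step:
Start: pos=(0,0), heading=0, pen down
PD: pen down
FD 13.2: (0,0) -> (13.2,0) [heading=0, draw]
FD 11: (13.2,0) -> (24.2,0) [heading=0, draw]
PU: pen up
RT 180: heading 0 -> 180
LT 90: heading 180 -> 270
RT 60: heading 270 -> 210
PD: pen down
LT 60: heading 210 -> 270
FD 2.2: (24.2,0) -> (24.2,-2.2) [heading=270, draw]
RT 150: heading 270 -> 120
FD 14.3: (24.2,-2.2) -> (17.05,10.184) [heading=120, draw]
FD 9.1: (17.05,10.184) -> (12.5,18.065) [heading=120, draw]
RT 180: heading 120 -> 300
LT 60: heading 300 -> 0
Final: pos=(12.5,18.065), heading=0, 5 segment(s) drawn

Answer: 12.5 18.065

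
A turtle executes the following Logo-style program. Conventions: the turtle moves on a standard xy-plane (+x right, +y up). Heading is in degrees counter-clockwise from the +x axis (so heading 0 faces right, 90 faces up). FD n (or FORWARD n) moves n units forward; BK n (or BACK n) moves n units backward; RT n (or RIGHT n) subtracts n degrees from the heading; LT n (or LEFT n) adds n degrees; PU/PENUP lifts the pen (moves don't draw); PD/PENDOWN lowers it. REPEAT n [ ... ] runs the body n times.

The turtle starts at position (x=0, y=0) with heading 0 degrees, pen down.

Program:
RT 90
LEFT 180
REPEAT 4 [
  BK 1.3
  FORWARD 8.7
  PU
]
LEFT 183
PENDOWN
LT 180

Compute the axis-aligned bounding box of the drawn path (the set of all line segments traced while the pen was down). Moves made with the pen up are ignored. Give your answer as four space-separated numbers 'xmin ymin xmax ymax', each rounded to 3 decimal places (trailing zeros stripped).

Executing turtle program step by step:
Start: pos=(0,0), heading=0, pen down
RT 90: heading 0 -> 270
LT 180: heading 270 -> 90
REPEAT 4 [
  -- iteration 1/4 --
  BK 1.3: (0,0) -> (0,-1.3) [heading=90, draw]
  FD 8.7: (0,-1.3) -> (0,7.4) [heading=90, draw]
  PU: pen up
  -- iteration 2/4 --
  BK 1.3: (0,7.4) -> (0,6.1) [heading=90, move]
  FD 8.7: (0,6.1) -> (0,14.8) [heading=90, move]
  PU: pen up
  -- iteration 3/4 --
  BK 1.3: (0,14.8) -> (0,13.5) [heading=90, move]
  FD 8.7: (0,13.5) -> (0,22.2) [heading=90, move]
  PU: pen up
  -- iteration 4/4 --
  BK 1.3: (0,22.2) -> (0,20.9) [heading=90, move]
  FD 8.7: (0,20.9) -> (0,29.6) [heading=90, move]
  PU: pen up
]
LT 183: heading 90 -> 273
PD: pen down
LT 180: heading 273 -> 93
Final: pos=(0,29.6), heading=93, 2 segment(s) drawn

Segment endpoints: x in {0, 0, 0}, y in {-1.3, 0, 7.4}
xmin=0, ymin=-1.3, xmax=0, ymax=7.4

Answer: 0 -1.3 0 7.4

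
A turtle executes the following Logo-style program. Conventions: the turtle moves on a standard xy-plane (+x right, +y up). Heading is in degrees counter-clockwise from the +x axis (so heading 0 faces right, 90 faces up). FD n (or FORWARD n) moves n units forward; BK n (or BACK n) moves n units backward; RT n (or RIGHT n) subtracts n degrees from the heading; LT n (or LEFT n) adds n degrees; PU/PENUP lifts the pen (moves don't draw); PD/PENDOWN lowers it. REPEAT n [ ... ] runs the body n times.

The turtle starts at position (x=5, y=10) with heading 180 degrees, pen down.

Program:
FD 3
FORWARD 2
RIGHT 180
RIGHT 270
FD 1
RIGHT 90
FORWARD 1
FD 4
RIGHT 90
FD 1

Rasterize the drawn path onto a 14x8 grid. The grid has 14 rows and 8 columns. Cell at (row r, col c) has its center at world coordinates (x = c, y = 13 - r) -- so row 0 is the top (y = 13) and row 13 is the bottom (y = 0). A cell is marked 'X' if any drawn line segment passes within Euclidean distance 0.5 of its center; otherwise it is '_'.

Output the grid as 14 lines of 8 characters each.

Answer: ________
________
XXXXXX__
XXXXXX__
________
________
________
________
________
________
________
________
________
________

Derivation:
Segment 0: (5,10) -> (2,10)
Segment 1: (2,10) -> (0,10)
Segment 2: (0,10) -> (-0,11)
Segment 3: (-0,11) -> (1,11)
Segment 4: (1,11) -> (5,11)
Segment 5: (5,11) -> (5,10)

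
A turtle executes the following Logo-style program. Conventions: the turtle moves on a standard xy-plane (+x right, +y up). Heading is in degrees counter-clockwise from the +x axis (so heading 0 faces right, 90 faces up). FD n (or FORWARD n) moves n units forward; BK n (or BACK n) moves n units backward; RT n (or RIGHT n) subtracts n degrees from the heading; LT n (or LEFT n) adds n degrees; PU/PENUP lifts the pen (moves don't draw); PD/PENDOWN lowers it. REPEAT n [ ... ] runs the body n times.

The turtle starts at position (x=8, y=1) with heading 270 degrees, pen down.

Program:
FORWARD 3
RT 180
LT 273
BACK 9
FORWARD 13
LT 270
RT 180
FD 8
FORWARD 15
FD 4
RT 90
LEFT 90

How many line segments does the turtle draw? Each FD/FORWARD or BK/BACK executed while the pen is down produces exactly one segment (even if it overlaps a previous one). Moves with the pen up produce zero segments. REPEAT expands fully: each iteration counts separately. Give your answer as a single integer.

Executing turtle program step by step:
Start: pos=(8,1), heading=270, pen down
FD 3: (8,1) -> (8,-2) [heading=270, draw]
RT 180: heading 270 -> 90
LT 273: heading 90 -> 3
BK 9: (8,-2) -> (-0.988,-2.471) [heading=3, draw]
FD 13: (-0.988,-2.471) -> (11.995,-1.791) [heading=3, draw]
LT 270: heading 3 -> 273
RT 180: heading 273 -> 93
FD 8: (11.995,-1.791) -> (11.576,6.198) [heading=93, draw]
FD 15: (11.576,6.198) -> (10.791,21.178) [heading=93, draw]
FD 4: (10.791,21.178) -> (10.581,25.172) [heading=93, draw]
RT 90: heading 93 -> 3
LT 90: heading 3 -> 93
Final: pos=(10.581,25.172), heading=93, 6 segment(s) drawn
Segments drawn: 6

Answer: 6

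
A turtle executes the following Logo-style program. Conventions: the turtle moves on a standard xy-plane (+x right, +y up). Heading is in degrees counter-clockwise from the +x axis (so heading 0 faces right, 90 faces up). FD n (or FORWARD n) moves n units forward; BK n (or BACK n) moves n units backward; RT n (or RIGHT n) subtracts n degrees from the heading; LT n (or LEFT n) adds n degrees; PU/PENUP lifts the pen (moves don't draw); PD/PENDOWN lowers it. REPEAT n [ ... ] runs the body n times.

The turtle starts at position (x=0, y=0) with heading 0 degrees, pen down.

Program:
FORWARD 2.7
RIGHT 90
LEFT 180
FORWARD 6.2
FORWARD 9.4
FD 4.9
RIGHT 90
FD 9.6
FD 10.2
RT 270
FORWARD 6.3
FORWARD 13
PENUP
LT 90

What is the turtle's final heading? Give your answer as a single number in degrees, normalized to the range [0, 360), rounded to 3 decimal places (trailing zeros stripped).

Answer: 180

Derivation:
Executing turtle program step by step:
Start: pos=(0,0), heading=0, pen down
FD 2.7: (0,0) -> (2.7,0) [heading=0, draw]
RT 90: heading 0 -> 270
LT 180: heading 270 -> 90
FD 6.2: (2.7,0) -> (2.7,6.2) [heading=90, draw]
FD 9.4: (2.7,6.2) -> (2.7,15.6) [heading=90, draw]
FD 4.9: (2.7,15.6) -> (2.7,20.5) [heading=90, draw]
RT 90: heading 90 -> 0
FD 9.6: (2.7,20.5) -> (12.3,20.5) [heading=0, draw]
FD 10.2: (12.3,20.5) -> (22.5,20.5) [heading=0, draw]
RT 270: heading 0 -> 90
FD 6.3: (22.5,20.5) -> (22.5,26.8) [heading=90, draw]
FD 13: (22.5,26.8) -> (22.5,39.8) [heading=90, draw]
PU: pen up
LT 90: heading 90 -> 180
Final: pos=(22.5,39.8), heading=180, 8 segment(s) drawn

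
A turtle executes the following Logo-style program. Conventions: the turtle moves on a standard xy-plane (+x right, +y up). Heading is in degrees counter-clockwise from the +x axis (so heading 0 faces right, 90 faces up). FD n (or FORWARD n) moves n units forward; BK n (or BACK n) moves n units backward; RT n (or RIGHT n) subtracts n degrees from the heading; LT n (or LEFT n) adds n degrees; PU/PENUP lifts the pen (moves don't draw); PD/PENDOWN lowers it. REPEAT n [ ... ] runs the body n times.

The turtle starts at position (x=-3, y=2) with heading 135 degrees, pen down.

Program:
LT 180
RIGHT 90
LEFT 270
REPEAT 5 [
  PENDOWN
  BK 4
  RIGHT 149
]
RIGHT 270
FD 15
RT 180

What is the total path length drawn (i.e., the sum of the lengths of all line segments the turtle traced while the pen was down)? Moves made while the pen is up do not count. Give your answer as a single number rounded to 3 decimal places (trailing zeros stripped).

Answer: 35

Derivation:
Executing turtle program step by step:
Start: pos=(-3,2), heading=135, pen down
LT 180: heading 135 -> 315
RT 90: heading 315 -> 225
LT 270: heading 225 -> 135
REPEAT 5 [
  -- iteration 1/5 --
  PD: pen down
  BK 4: (-3,2) -> (-0.172,-0.828) [heading=135, draw]
  RT 149: heading 135 -> 346
  -- iteration 2/5 --
  PD: pen down
  BK 4: (-0.172,-0.828) -> (-4.053,0.139) [heading=346, draw]
  RT 149: heading 346 -> 197
  -- iteration 3/5 --
  PD: pen down
  BK 4: (-4.053,0.139) -> (-0.228,1.309) [heading=197, draw]
  RT 149: heading 197 -> 48
  -- iteration 4/5 --
  PD: pen down
  BK 4: (-0.228,1.309) -> (-2.904,-1.664) [heading=48, draw]
  RT 149: heading 48 -> 259
  -- iteration 5/5 --
  PD: pen down
  BK 4: (-2.904,-1.664) -> (-2.141,2.263) [heading=259, draw]
  RT 149: heading 259 -> 110
]
RT 270: heading 110 -> 200
FD 15: (-2.141,2.263) -> (-16.236,-2.868) [heading=200, draw]
RT 180: heading 200 -> 20
Final: pos=(-16.236,-2.868), heading=20, 6 segment(s) drawn

Segment lengths:
  seg 1: (-3,2) -> (-0.172,-0.828), length = 4
  seg 2: (-0.172,-0.828) -> (-4.053,0.139), length = 4
  seg 3: (-4.053,0.139) -> (-0.228,1.309), length = 4
  seg 4: (-0.228,1.309) -> (-2.904,-1.664), length = 4
  seg 5: (-2.904,-1.664) -> (-2.141,2.263), length = 4
  seg 6: (-2.141,2.263) -> (-16.236,-2.868), length = 15
Total = 35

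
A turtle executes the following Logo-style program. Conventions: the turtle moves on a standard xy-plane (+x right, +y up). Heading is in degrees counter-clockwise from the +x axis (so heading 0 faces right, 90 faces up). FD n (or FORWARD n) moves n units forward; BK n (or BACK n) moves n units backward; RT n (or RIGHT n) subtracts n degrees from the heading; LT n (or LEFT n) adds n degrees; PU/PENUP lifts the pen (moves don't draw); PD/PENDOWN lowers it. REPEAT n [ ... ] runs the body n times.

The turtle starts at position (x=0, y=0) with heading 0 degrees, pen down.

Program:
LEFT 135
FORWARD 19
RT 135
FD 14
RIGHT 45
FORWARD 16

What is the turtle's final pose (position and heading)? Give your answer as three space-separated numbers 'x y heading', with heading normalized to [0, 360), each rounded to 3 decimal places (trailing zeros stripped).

Executing turtle program step by step:
Start: pos=(0,0), heading=0, pen down
LT 135: heading 0 -> 135
FD 19: (0,0) -> (-13.435,13.435) [heading=135, draw]
RT 135: heading 135 -> 0
FD 14: (-13.435,13.435) -> (0.565,13.435) [heading=0, draw]
RT 45: heading 0 -> 315
FD 16: (0.565,13.435) -> (11.879,2.121) [heading=315, draw]
Final: pos=(11.879,2.121), heading=315, 3 segment(s) drawn

Answer: 11.879 2.121 315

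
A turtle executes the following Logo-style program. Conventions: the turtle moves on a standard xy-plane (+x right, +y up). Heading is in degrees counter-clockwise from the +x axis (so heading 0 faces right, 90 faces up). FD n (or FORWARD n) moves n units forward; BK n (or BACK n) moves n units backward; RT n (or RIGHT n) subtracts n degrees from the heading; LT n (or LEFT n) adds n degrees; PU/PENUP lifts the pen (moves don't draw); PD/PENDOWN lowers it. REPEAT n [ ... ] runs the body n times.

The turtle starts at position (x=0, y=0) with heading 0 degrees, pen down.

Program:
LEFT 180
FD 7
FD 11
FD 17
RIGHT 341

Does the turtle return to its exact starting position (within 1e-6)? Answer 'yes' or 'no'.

Answer: no

Derivation:
Executing turtle program step by step:
Start: pos=(0,0), heading=0, pen down
LT 180: heading 0 -> 180
FD 7: (0,0) -> (-7,0) [heading=180, draw]
FD 11: (-7,0) -> (-18,0) [heading=180, draw]
FD 17: (-18,0) -> (-35,0) [heading=180, draw]
RT 341: heading 180 -> 199
Final: pos=(-35,0), heading=199, 3 segment(s) drawn

Start position: (0, 0)
Final position: (-35, 0)
Distance = 35; >= 1e-6 -> NOT closed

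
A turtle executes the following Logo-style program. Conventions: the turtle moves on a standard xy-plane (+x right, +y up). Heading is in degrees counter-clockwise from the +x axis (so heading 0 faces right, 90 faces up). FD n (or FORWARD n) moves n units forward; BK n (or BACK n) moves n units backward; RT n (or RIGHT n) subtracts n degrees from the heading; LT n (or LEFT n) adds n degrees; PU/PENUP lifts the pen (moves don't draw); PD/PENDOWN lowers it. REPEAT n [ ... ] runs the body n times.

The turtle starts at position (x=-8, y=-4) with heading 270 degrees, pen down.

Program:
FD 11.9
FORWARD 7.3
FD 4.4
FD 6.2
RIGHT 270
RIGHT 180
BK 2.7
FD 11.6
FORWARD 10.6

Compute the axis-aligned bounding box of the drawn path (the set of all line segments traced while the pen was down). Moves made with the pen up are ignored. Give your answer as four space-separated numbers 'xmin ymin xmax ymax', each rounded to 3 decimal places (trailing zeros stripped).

Answer: -27.5 -33.8 -5.3 -4

Derivation:
Executing turtle program step by step:
Start: pos=(-8,-4), heading=270, pen down
FD 11.9: (-8,-4) -> (-8,-15.9) [heading=270, draw]
FD 7.3: (-8,-15.9) -> (-8,-23.2) [heading=270, draw]
FD 4.4: (-8,-23.2) -> (-8,-27.6) [heading=270, draw]
FD 6.2: (-8,-27.6) -> (-8,-33.8) [heading=270, draw]
RT 270: heading 270 -> 0
RT 180: heading 0 -> 180
BK 2.7: (-8,-33.8) -> (-5.3,-33.8) [heading=180, draw]
FD 11.6: (-5.3,-33.8) -> (-16.9,-33.8) [heading=180, draw]
FD 10.6: (-16.9,-33.8) -> (-27.5,-33.8) [heading=180, draw]
Final: pos=(-27.5,-33.8), heading=180, 7 segment(s) drawn

Segment endpoints: x in {-27.5, -16.9, -8, -8, -8, -8, -5.3}, y in {-33.8, -27.6, -23.2, -15.9, -4}
xmin=-27.5, ymin=-33.8, xmax=-5.3, ymax=-4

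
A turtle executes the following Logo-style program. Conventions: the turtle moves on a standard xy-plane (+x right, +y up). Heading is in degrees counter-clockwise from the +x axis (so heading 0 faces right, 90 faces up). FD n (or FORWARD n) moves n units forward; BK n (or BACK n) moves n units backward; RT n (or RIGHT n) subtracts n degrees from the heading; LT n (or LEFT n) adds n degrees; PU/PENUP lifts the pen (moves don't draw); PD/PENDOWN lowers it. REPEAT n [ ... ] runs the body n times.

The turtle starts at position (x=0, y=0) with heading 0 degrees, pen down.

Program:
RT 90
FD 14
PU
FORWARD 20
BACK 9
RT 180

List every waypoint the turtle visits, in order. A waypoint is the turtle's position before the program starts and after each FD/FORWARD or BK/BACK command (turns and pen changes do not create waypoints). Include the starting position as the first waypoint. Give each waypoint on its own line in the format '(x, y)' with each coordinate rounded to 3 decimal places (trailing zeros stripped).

Answer: (0, 0)
(0, -14)
(0, -34)
(0, -25)

Derivation:
Executing turtle program step by step:
Start: pos=(0,0), heading=0, pen down
RT 90: heading 0 -> 270
FD 14: (0,0) -> (0,-14) [heading=270, draw]
PU: pen up
FD 20: (0,-14) -> (0,-34) [heading=270, move]
BK 9: (0,-34) -> (0,-25) [heading=270, move]
RT 180: heading 270 -> 90
Final: pos=(0,-25), heading=90, 1 segment(s) drawn
Waypoints (4 total):
(0, 0)
(0, -14)
(0, -34)
(0, -25)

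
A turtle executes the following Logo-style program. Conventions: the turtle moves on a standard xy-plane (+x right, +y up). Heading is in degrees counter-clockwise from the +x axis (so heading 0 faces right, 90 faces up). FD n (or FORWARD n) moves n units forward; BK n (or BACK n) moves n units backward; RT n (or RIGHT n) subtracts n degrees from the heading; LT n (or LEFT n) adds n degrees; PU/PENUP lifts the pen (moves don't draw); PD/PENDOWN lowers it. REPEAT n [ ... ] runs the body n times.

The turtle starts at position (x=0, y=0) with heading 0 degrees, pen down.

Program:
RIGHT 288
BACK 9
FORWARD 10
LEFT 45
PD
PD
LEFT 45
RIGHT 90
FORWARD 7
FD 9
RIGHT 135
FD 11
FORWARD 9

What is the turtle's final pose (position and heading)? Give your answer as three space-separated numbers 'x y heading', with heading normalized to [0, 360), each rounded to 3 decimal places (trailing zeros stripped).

Executing turtle program step by step:
Start: pos=(0,0), heading=0, pen down
RT 288: heading 0 -> 72
BK 9: (0,0) -> (-2.781,-8.56) [heading=72, draw]
FD 10: (-2.781,-8.56) -> (0.309,0.951) [heading=72, draw]
LT 45: heading 72 -> 117
PD: pen down
PD: pen down
LT 45: heading 117 -> 162
RT 90: heading 162 -> 72
FD 7: (0.309,0.951) -> (2.472,7.608) [heading=72, draw]
FD 9: (2.472,7.608) -> (5.253,16.168) [heading=72, draw]
RT 135: heading 72 -> 297
FD 11: (5.253,16.168) -> (10.247,6.367) [heading=297, draw]
FD 9: (10.247,6.367) -> (14.333,-1.652) [heading=297, draw]
Final: pos=(14.333,-1.652), heading=297, 6 segment(s) drawn

Answer: 14.333 -1.652 297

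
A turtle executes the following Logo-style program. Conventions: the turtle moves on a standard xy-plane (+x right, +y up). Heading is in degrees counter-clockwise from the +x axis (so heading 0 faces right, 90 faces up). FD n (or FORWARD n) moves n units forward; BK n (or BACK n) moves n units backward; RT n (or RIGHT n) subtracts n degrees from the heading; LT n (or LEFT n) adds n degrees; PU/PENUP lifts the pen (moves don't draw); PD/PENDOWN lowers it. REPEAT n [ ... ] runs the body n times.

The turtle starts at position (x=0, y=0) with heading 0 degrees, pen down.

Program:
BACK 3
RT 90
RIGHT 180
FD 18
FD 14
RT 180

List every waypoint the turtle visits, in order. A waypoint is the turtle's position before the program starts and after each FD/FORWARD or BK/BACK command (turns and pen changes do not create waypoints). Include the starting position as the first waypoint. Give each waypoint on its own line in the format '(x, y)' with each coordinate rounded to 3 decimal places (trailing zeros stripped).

Executing turtle program step by step:
Start: pos=(0,0), heading=0, pen down
BK 3: (0,0) -> (-3,0) [heading=0, draw]
RT 90: heading 0 -> 270
RT 180: heading 270 -> 90
FD 18: (-3,0) -> (-3,18) [heading=90, draw]
FD 14: (-3,18) -> (-3,32) [heading=90, draw]
RT 180: heading 90 -> 270
Final: pos=(-3,32), heading=270, 3 segment(s) drawn
Waypoints (4 total):
(0, 0)
(-3, 0)
(-3, 18)
(-3, 32)

Answer: (0, 0)
(-3, 0)
(-3, 18)
(-3, 32)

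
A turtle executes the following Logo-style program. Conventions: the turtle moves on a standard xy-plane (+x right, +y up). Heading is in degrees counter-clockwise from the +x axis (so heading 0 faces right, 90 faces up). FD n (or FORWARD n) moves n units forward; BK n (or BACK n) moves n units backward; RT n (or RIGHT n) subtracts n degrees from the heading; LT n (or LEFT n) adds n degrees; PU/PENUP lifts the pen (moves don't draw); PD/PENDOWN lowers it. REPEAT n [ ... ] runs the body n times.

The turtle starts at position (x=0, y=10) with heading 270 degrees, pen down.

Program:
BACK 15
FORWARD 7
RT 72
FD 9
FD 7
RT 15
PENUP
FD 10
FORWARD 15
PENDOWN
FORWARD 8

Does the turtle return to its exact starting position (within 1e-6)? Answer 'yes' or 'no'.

Executing turtle program step by step:
Start: pos=(0,10), heading=270, pen down
BK 15: (0,10) -> (0,25) [heading=270, draw]
FD 7: (0,25) -> (0,18) [heading=270, draw]
RT 72: heading 270 -> 198
FD 9: (0,18) -> (-8.56,15.219) [heading=198, draw]
FD 7: (-8.56,15.219) -> (-15.217,13.056) [heading=198, draw]
RT 15: heading 198 -> 183
PU: pen up
FD 10: (-15.217,13.056) -> (-25.203,12.532) [heading=183, move]
FD 15: (-25.203,12.532) -> (-40.183,11.747) [heading=183, move]
PD: pen down
FD 8: (-40.183,11.747) -> (-48.172,11.329) [heading=183, draw]
Final: pos=(-48.172,11.329), heading=183, 5 segment(s) drawn

Start position: (0, 10)
Final position: (-48.172, 11.329)
Distance = 48.19; >= 1e-6 -> NOT closed

Answer: no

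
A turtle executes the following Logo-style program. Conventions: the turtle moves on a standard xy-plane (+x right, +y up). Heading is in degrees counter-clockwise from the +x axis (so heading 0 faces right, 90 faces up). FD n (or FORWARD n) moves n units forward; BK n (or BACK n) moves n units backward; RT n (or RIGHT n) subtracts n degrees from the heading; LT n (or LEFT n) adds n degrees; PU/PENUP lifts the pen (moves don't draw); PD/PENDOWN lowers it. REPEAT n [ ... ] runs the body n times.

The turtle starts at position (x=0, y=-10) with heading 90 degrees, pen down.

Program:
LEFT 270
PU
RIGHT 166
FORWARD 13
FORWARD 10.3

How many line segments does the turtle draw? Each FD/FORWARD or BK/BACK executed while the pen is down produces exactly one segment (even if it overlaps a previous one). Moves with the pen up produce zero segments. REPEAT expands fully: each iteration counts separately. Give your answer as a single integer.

Answer: 0

Derivation:
Executing turtle program step by step:
Start: pos=(0,-10), heading=90, pen down
LT 270: heading 90 -> 0
PU: pen up
RT 166: heading 0 -> 194
FD 13: (0,-10) -> (-12.614,-13.145) [heading=194, move]
FD 10.3: (-12.614,-13.145) -> (-22.608,-15.637) [heading=194, move]
Final: pos=(-22.608,-15.637), heading=194, 0 segment(s) drawn
Segments drawn: 0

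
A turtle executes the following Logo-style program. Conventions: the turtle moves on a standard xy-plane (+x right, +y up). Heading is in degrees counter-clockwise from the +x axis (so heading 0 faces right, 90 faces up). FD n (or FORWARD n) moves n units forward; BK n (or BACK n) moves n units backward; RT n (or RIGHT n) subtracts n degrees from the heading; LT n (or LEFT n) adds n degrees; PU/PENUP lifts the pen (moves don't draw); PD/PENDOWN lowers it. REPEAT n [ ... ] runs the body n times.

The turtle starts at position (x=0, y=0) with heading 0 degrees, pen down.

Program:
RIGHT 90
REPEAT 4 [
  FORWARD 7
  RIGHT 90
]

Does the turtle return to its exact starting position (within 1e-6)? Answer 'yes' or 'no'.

Executing turtle program step by step:
Start: pos=(0,0), heading=0, pen down
RT 90: heading 0 -> 270
REPEAT 4 [
  -- iteration 1/4 --
  FD 7: (0,0) -> (0,-7) [heading=270, draw]
  RT 90: heading 270 -> 180
  -- iteration 2/4 --
  FD 7: (0,-7) -> (-7,-7) [heading=180, draw]
  RT 90: heading 180 -> 90
  -- iteration 3/4 --
  FD 7: (-7,-7) -> (-7,0) [heading=90, draw]
  RT 90: heading 90 -> 0
  -- iteration 4/4 --
  FD 7: (-7,0) -> (0,0) [heading=0, draw]
  RT 90: heading 0 -> 270
]
Final: pos=(0,0), heading=270, 4 segment(s) drawn

Start position: (0, 0)
Final position: (0, 0)
Distance = 0; < 1e-6 -> CLOSED

Answer: yes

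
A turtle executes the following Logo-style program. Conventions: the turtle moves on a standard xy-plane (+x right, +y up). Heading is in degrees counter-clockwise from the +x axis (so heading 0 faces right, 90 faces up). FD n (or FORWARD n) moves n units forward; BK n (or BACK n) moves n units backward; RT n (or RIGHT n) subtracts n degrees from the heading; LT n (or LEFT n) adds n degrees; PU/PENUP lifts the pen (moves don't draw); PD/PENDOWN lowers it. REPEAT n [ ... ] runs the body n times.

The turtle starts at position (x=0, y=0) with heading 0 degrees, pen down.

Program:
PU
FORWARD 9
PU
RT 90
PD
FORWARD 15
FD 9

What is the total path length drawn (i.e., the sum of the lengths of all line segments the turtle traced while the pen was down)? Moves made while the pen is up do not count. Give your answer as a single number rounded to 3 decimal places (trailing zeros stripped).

Answer: 24

Derivation:
Executing turtle program step by step:
Start: pos=(0,0), heading=0, pen down
PU: pen up
FD 9: (0,0) -> (9,0) [heading=0, move]
PU: pen up
RT 90: heading 0 -> 270
PD: pen down
FD 15: (9,0) -> (9,-15) [heading=270, draw]
FD 9: (9,-15) -> (9,-24) [heading=270, draw]
Final: pos=(9,-24), heading=270, 2 segment(s) drawn

Segment lengths:
  seg 1: (9,0) -> (9,-15), length = 15
  seg 2: (9,-15) -> (9,-24), length = 9
Total = 24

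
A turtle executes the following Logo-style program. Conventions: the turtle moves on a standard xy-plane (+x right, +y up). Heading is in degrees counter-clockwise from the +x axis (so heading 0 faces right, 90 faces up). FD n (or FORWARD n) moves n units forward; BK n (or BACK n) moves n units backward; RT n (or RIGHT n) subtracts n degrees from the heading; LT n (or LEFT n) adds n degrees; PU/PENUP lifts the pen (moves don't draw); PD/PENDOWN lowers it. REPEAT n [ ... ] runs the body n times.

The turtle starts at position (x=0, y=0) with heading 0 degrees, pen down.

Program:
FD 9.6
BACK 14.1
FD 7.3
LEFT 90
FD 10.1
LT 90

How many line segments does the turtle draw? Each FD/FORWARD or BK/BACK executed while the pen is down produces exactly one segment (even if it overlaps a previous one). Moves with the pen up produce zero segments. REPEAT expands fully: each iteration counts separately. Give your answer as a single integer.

Executing turtle program step by step:
Start: pos=(0,0), heading=0, pen down
FD 9.6: (0,0) -> (9.6,0) [heading=0, draw]
BK 14.1: (9.6,0) -> (-4.5,0) [heading=0, draw]
FD 7.3: (-4.5,0) -> (2.8,0) [heading=0, draw]
LT 90: heading 0 -> 90
FD 10.1: (2.8,0) -> (2.8,10.1) [heading=90, draw]
LT 90: heading 90 -> 180
Final: pos=(2.8,10.1), heading=180, 4 segment(s) drawn
Segments drawn: 4

Answer: 4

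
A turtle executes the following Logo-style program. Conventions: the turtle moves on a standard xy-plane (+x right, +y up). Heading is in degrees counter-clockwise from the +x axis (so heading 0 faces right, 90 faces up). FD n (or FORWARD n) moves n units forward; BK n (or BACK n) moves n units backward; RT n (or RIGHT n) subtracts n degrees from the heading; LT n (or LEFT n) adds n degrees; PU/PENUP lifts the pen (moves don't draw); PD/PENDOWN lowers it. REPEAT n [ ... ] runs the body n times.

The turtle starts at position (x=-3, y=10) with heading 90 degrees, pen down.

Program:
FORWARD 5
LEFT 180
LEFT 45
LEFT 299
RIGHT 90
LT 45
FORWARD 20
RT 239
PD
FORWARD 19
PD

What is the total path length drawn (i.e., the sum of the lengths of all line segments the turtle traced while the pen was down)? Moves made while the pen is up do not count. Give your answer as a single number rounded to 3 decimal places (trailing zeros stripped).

Answer: 44

Derivation:
Executing turtle program step by step:
Start: pos=(-3,10), heading=90, pen down
FD 5: (-3,10) -> (-3,15) [heading=90, draw]
LT 180: heading 90 -> 270
LT 45: heading 270 -> 315
LT 299: heading 315 -> 254
RT 90: heading 254 -> 164
LT 45: heading 164 -> 209
FD 20: (-3,15) -> (-20.492,5.304) [heading=209, draw]
RT 239: heading 209 -> 330
PD: pen down
FD 19: (-20.492,5.304) -> (-4.038,-4.196) [heading=330, draw]
PD: pen down
Final: pos=(-4.038,-4.196), heading=330, 3 segment(s) drawn

Segment lengths:
  seg 1: (-3,10) -> (-3,15), length = 5
  seg 2: (-3,15) -> (-20.492,5.304), length = 20
  seg 3: (-20.492,5.304) -> (-4.038,-4.196), length = 19
Total = 44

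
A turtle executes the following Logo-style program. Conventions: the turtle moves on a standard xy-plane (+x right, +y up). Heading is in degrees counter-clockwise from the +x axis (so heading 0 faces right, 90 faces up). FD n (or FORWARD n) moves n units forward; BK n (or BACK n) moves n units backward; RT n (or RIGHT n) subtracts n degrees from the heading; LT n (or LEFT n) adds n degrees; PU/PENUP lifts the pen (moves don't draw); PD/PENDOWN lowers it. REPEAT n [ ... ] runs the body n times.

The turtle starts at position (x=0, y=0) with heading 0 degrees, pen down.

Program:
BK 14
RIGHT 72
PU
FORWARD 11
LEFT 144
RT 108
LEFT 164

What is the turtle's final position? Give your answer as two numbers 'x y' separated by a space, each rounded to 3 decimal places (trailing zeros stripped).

Executing turtle program step by step:
Start: pos=(0,0), heading=0, pen down
BK 14: (0,0) -> (-14,0) [heading=0, draw]
RT 72: heading 0 -> 288
PU: pen up
FD 11: (-14,0) -> (-10.601,-10.462) [heading=288, move]
LT 144: heading 288 -> 72
RT 108: heading 72 -> 324
LT 164: heading 324 -> 128
Final: pos=(-10.601,-10.462), heading=128, 1 segment(s) drawn

Answer: -10.601 -10.462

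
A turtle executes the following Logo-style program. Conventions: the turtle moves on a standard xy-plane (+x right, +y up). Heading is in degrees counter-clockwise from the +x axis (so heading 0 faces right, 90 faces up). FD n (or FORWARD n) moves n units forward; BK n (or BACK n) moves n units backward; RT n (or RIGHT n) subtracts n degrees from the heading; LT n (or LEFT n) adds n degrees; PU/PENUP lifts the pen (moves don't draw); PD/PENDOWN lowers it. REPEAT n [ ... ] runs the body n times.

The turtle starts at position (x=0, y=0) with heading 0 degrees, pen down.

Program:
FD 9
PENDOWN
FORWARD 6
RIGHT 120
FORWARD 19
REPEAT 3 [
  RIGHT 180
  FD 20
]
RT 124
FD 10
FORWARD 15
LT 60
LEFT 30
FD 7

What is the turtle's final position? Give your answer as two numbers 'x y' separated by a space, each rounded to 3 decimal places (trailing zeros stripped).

Answer: 32.751 -18.535

Derivation:
Executing turtle program step by step:
Start: pos=(0,0), heading=0, pen down
FD 9: (0,0) -> (9,0) [heading=0, draw]
PD: pen down
FD 6: (9,0) -> (15,0) [heading=0, draw]
RT 120: heading 0 -> 240
FD 19: (15,0) -> (5.5,-16.454) [heading=240, draw]
REPEAT 3 [
  -- iteration 1/3 --
  RT 180: heading 240 -> 60
  FD 20: (5.5,-16.454) -> (15.5,0.866) [heading=60, draw]
  -- iteration 2/3 --
  RT 180: heading 60 -> 240
  FD 20: (15.5,0.866) -> (5.5,-16.454) [heading=240, draw]
  -- iteration 3/3 --
  RT 180: heading 240 -> 60
  FD 20: (5.5,-16.454) -> (15.5,0.866) [heading=60, draw]
]
RT 124: heading 60 -> 296
FD 10: (15.5,0.866) -> (19.884,-8.122) [heading=296, draw]
FD 15: (19.884,-8.122) -> (26.459,-21.604) [heading=296, draw]
LT 60: heading 296 -> 356
LT 30: heading 356 -> 26
FD 7: (26.459,-21.604) -> (32.751,-18.535) [heading=26, draw]
Final: pos=(32.751,-18.535), heading=26, 9 segment(s) drawn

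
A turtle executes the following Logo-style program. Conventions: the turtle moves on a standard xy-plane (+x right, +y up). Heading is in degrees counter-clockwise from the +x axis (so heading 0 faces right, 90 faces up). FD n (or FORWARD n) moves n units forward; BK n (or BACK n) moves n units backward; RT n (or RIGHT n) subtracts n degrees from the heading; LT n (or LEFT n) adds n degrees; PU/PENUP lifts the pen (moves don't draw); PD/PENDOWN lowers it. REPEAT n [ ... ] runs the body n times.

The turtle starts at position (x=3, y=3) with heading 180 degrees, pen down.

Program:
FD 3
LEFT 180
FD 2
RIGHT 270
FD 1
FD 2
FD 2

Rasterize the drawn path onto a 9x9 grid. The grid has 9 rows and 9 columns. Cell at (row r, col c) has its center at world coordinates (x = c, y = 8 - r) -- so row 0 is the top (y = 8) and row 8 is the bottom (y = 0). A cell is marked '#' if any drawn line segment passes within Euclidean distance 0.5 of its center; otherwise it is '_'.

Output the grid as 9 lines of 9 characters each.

Answer: __#______
__#______
__#______
__#______
__#______
####_____
_________
_________
_________

Derivation:
Segment 0: (3,3) -> (0,3)
Segment 1: (0,3) -> (2,3)
Segment 2: (2,3) -> (2,4)
Segment 3: (2,4) -> (2,6)
Segment 4: (2,6) -> (2,8)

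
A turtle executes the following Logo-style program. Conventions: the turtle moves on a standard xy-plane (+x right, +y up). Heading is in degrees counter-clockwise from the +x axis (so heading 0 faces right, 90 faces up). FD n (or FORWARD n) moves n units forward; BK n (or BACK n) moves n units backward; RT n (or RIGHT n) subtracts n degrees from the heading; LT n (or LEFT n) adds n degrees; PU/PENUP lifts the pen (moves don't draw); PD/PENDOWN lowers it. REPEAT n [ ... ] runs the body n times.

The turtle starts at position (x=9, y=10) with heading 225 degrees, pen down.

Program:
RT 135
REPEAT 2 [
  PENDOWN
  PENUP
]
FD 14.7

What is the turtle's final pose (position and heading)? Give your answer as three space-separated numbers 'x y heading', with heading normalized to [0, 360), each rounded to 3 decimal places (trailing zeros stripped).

Executing turtle program step by step:
Start: pos=(9,10), heading=225, pen down
RT 135: heading 225 -> 90
REPEAT 2 [
  -- iteration 1/2 --
  PD: pen down
  PU: pen up
  -- iteration 2/2 --
  PD: pen down
  PU: pen up
]
FD 14.7: (9,10) -> (9,24.7) [heading=90, move]
Final: pos=(9,24.7), heading=90, 0 segment(s) drawn

Answer: 9 24.7 90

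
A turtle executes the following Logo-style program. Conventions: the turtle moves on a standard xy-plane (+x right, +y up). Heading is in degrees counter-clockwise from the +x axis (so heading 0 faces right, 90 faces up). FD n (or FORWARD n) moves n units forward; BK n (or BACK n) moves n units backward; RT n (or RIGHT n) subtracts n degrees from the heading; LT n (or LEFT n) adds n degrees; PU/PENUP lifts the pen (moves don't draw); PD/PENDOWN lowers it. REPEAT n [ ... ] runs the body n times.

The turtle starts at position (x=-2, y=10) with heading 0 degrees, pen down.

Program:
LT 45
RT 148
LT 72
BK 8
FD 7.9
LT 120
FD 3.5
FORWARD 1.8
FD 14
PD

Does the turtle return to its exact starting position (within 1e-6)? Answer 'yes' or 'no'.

Answer: no

Derivation:
Executing turtle program step by step:
Start: pos=(-2,10), heading=0, pen down
LT 45: heading 0 -> 45
RT 148: heading 45 -> 257
LT 72: heading 257 -> 329
BK 8: (-2,10) -> (-8.857,14.12) [heading=329, draw]
FD 7.9: (-8.857,14.12) -> (-2.086,10.052) [heading=329, draw]
LT 120: heading 329 -> 89
FD 3.5: (-2.086,10.052) -> (-2.025,13.551) [heading=89, draw]
FD 1.8: (-2.025,13.551) -> (-1.993,15.351) [heading=89, draw]
FD 14: (-1.993,15.351) -> (-1.749,29.349) [heading=89, draw]
PD: pen down
Final: pos=(-1.749,29.349), heading=89, 5 segment(s) drawn

Start position: (-2, 10)
Final position: (-1.749, 29.349)
Distance = 19.35; >= 1e-6 -> NOT closed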